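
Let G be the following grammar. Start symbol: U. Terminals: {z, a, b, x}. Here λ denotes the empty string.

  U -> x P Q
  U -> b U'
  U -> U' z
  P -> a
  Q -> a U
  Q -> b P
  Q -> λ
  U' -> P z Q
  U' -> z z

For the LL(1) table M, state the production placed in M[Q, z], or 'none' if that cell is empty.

Q -> λ

FIRST(P): from P->a we get {a}. So FIRST(P) = {a}.
FIRST(Q): from Q->a U we get {a}; from Q->b P we get {b}; from Q->λ we get {λ}. So FIRST(Q) = {λ, a, b}.
FIRST(U'): from U'->P z Q we get {a}; from U'->z z we get {z}. So FIRST(U') = {a, z}.
FIRST(U): from U->x P Q we get {x}; from U->b U' we get {b}; from U->U' z we get {a, z}. So FIRST(U) = {a, b, x, z}.
FOLLOW(U) includes $ since U is the start symbol.
FOLLOW(U): in Q->a U, the suffix after U is empty, so FOLLOW(U) ⊇ FOLLOW(Q) = {$, z}. Thus FOLLOW(U) = {$, z}.
FOLLOW(U'): in U->b U', the suffix after U' is empty, so FOLLOW(U') ⊇ FOLLOW(U) = {$, z}; in U->U' z, U' is followed by z with FIRST {z}. Thus FOLLOW(U') = {$, z}.
FOLLOW(Q): in U->x P Q, the suffix after Q is empty, so FOLLOW(Q) ⊇ FOLLOW(U) = {$, z}; in U'->P z Q, the suffix after Q is empty, so FOLLOW(Q) ⊇ FOLLOW(U') = {$, z}. Thus FOLLOW(Q) = {$, z}.
For Q -> a U: FIRST(a U) = {a}, so it goes in M[Q, t] for t ∈ {a}.
For Q -> b P: FIRST(b P) = {b}, so it goes in M[Q, t] for t ∈ {b}.
For Q -> λ: FIRST(λ) = {λ}, so it goes in M[Q, t] for t ∈ {}; since λ ∈ FIRST, also for every t ∈ FOLLOW(Q) = {$, z}.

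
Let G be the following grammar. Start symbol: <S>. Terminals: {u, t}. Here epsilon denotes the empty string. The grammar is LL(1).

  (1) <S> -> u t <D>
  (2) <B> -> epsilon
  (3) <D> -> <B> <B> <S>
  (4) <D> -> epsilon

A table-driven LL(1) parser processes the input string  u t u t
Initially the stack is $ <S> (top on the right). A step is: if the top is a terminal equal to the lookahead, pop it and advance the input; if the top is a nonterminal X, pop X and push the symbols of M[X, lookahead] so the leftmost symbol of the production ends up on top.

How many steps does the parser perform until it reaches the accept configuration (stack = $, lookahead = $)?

10

      Stack          Input      Action
   1  $ <S>          u t u t $  expand <S> -> u t <D>
   2  $ <D> t u      u t u t $  match u
   3  $ <D> t        t u t $    match t
   4  $ <D>          u t $      expand <D> -> <B> <B> <S>
   5  $ <S> <B> <B>  u t $      expand <B> -> epsilon
   6  $ <S> <B>      u t $      expand <B> -> epsilon
   7  $ <S>          u t $      expand <S> -> u t <D>
   8  $ <D> t u      u t $      match u
   9  $ <D> t        t $        match t
  10  $ <D>          $          expand <D> -> epsilon
Accept reached after 10 steps.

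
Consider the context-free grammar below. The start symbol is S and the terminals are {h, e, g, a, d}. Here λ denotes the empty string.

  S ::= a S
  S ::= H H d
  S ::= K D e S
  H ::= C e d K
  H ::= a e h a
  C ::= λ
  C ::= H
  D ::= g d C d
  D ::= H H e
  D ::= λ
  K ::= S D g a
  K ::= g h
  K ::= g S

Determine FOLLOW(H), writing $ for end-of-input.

{a, d, e}

FIRST(S): from S::=a S we get {a}; from S::=H H d we get {a, e}; from S::=K D e S we get {a, e, g}. So FIRST(S) = {a, e, g}.
FIRST(K): from K::=S D g a we get {a, e, g}; from K::=g h we get {g}; from K::=g S we get {g}. So FIRST(K) = {a, e, g}.
FIRST(H): from H::=C e d K we get {a, e}; from H::=a e h a we get {a}. So FIRST(H) = {a, e}.
FIRST(C): from C::=λ we get {λ}; from C::=H we get {a, e}. So FIRST(C) = {λ, a, e}.
FIRST(D): from D::=g d C d we get {g}; from D::=H H e we get {a, e}; from D::=λ we get {λ}. So FIRST(D) = {λ, a, e, g}.
FOLLOW(S) includes $ since S is the start symbol.
FOLLOW(C): in H::=C e d K, C is followed by e d K with FIRST {e}; in D::=g d C d, C is followed by d with FIRST {d}. Thus FOLLOW(C) = {d, e}.
FOLLOW(H): in S::=H H d (occurrence 1), H is followed by H d with FIRST {a, e}; in S::=H H d (occurrence 2), H is followed by d with FIRST {d}; in C::=H, the suffix after H is empty, so FOLLOW(H) ⊇ FOLLOW(C) = {d, e}; in D::=H H e (occurrence 1), H is followed by H e with FIRST {a, e}; in D::=H H e (occurrence 2), H is followed by e with FIRST {e}. Thus FOLLOW(H) = {a, d, e}.
FOLLOW(D): in S::=K D e S, D is followed by e S with FIRST {e}; in K::=S D g a, D is followed by g a with FIRST {g}. Thus FOLLOW(D) = {e, g}.
FOLLOW(K): in S::=K D e S, K is followed by D e S with FIRST {a, e, g}; in H::=C e d K, the suffix after K is empty, so FOLLOW(K) ⊇ FOLLOW(H) = {a, d, e}. Thus FOLLOW(K) = {a, d, e, g}.
FOLLOW(S): in S::=a S, the suffix after S is empty (adds nothing new); in S::=K D e S, the suffix after S is empty (adds nothing new); in K::=S D g a, S is followed by D g a with FIRST {a, e, g}; in K::=g S, the suffix after S is empty, so FOLLOW(S) ⊇ FOLLOW(K) = {a, d, e, g}. Thus FOLLOW(S) = {$, a, d, e, g}.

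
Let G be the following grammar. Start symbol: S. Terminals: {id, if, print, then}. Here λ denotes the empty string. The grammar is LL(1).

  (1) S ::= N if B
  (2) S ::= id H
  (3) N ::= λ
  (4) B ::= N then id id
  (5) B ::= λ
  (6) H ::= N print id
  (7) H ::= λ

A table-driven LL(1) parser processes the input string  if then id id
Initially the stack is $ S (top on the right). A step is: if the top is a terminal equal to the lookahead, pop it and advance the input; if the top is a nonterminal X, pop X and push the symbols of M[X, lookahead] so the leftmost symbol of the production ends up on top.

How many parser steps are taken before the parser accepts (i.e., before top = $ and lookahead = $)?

8

     Stack           Input            Action
  1  $ S             if then id id $  expand S ::= N if B
  2  $ B if N        if then id id $  expand N ::= λ
  3  $ B if          if then id id $  match if
  4  $ B             then id id $     expand B ::= N then id id
  5  $ id id then N  then id id $     expand N ::= λ
  6  $ id id then    then id id $     match then
  7  $ id id         id id $          match id
  8  $ id            id $             match id
Accept reached after 8 steps.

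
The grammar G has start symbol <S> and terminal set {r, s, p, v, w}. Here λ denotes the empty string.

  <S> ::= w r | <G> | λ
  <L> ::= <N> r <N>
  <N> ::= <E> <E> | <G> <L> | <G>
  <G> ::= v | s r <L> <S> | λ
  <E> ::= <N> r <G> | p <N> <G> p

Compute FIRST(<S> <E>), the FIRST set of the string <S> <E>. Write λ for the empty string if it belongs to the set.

{p, r, s, v, w}

FIRST(<G>) = {λ, s, v}
FIRST(<S>) = {λ, s, v, w}  (via <G>)
FIRST(<L>) = {p, r, s, v}  (via <N> r <N>)
FIRST(<N>) = {λ, p, r, s, v}  (via <E> <E>, <G> <L>, <G>)
FIRST(<E>) = {p, r, s, v}  (via <N> r <G>)
FIRST(<S> <E>): take FIRST of each symbol in turn, carrying on past any symbol whose FIRST contains λ; result {p, r, s, v, w}.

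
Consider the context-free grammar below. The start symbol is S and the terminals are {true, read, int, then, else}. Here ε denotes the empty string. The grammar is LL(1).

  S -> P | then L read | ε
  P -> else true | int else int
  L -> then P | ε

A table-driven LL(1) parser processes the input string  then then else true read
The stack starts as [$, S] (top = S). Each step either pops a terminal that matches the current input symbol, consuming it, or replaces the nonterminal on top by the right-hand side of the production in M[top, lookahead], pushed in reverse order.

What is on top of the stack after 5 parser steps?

else

step 1: stack=$ S  input=then then else true read $  — expand S -> then L read
step 2: stack=$ read L then  input=then then else true read $  — match then
step 3: stack=$ read L  input=then else true read $  — expand L -> then P
step 4: stack=$ read P then  input=then else true read $  — match then
step 5: stack=$ read P  input=else true read $  — expand P -> else true
Stack after step 5: $ read true else (top = else).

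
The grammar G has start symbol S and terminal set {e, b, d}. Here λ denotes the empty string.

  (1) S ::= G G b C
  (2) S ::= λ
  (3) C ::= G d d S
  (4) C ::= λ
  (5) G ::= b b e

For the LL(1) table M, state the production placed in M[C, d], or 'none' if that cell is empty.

FIRST(G) = {b}
FIRST(S) = {λ, b}  (via G G b C)
FIRST(C) = {λ, b}  (via G d d S)
FOLLOW(S) includes $ since S is the start symbol.
FOLLOW(S): in C::=G d d S, the suffix after S is empty, so FOLLOW(S) ⊇ FOLLOW(C) = {$}. Thus FOLLOW(S) = {$}.
FOLLOW(C): in S::=G G b C, the suffix after C is empty, so FOLLOW(C) ⊇ FOLLOW(S) = {$}. Thus FOLLOW(C) = {$}.
For C ::= G d d S: FIRST(G d d S) = {b}, so it goes in M[C, t] for t ∈ {b}.
For C ::= λ: FIRST(λ) = {λ}, so it goes in M[C, t] for t ∈ {}; since λ ∈ FIRST, also for every t ∈ FOLLOW(C) = {$}.
None of these place a production in M[C, d].

none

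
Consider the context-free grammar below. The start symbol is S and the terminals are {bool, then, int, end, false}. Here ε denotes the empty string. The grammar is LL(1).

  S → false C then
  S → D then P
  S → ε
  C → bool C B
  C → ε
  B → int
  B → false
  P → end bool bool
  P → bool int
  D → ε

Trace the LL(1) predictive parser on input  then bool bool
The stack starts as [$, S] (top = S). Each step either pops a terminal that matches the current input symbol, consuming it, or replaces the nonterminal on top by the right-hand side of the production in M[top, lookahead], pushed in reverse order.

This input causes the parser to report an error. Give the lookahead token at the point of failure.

bool

     Stack       Input             Action
  1  $ S         then bool bool $  expand S → D then P
  2  $ P then D  then bool bool $  expand D → ε
  3  $ P then    then bool bool $  match then
  4  $ P         bool bool $       expand P → bool int
  5  $ int bool  bool bool $       match bool
  6  $ int       bool $            error: top is terminal int but lookahead is bool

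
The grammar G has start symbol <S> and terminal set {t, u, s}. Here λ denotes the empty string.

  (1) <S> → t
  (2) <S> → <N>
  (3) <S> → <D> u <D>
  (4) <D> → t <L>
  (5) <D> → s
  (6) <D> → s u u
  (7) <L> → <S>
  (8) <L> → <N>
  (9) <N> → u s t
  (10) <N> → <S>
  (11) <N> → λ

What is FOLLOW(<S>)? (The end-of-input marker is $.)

FIRST(<D>) = {s, t}
FIRST(<S>) = {λ, s, t, u}  (via <N>, <D> u <D>)
FIRST(<N>) = {λ, s, t, u}  (via <S>)
FIRST(<L>) = {λ, s, t, u}  (via <S>, <N>)
FOLLOW(<S>) includes $ since <S> is the start symbol.
FOLLOW(<S>): in <L>→<S>, the suffix after <S> is empty, so FOLLOW(<S>) ⊇ FOLLOW(<L>) = {$, u}; in <N>→<S>, the suffix after <S> is empty, so FOLLOW(<S>) ⊇ FOLLOW(<N>) = {$, u}. Thus FOLLOW(<S>) = {$, u}.
FOLLOW(<D>): in <S>→<D> u <D> (occurrence 1), <D> is followed by u <D> with FIRST {u}; in <S>→<D> u <D> (occurrence 2), the suffix after <D> is empty, so FOLLOW(<D>) ⊇ FOLLOW(<S>) = {$, u}. Thus FOLLOW(<D>) = {$, u}.
FOLLOW(<L>): in <D>→t <L>, the suffix after <L> is empty, so FOLLOW(<L>) ⊇ FOLLOW(<D>) = {$, u}. Thus FOLLOW(<L>) = {$, u}.
FOLLOW(<N>): in <S>→<N>, the suffix after <N> is empty, so FOLLOW(<N>) ⊇ FOLLOW(<S>) = {$, u}; in <L>→<N>, the suffix after <N> is empty, so FOLLOW(<N>) ⊇ FOLLOW(<L>) = {$, u}. Thus FOLLOW(<N>) = {$, u}.

{$, u}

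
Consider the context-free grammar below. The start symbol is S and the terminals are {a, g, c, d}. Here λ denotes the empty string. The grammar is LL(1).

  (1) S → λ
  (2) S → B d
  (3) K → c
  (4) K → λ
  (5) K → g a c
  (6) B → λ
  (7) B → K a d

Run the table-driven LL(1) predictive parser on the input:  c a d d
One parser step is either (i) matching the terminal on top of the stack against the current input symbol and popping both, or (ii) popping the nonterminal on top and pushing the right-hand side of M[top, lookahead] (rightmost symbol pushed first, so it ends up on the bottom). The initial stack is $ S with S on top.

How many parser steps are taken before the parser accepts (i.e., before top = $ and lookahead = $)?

7

     Stack      Input      Action
  1  $ S        c a d d $  expand S → B d
  2  $ d B      c a d d $  expand B → K a d
  3  $ d d a K  c a d d $  expand K → c
  4  $ d d a c  c a d d $  match c
  5  $ d d a    a d d $    match a
  6  $ d d      d d $      match d
  7  $ d        d $        match d
Accept reached after 7 steps.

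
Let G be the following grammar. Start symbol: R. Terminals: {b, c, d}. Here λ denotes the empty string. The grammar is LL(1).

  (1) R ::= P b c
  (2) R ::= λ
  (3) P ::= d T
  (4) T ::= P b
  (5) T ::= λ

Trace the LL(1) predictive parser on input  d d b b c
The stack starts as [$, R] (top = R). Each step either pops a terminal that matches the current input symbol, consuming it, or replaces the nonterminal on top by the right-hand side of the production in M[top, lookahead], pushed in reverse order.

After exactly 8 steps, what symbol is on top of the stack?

     Stack        Input        Action
  1  $ R          d d b b c $  expand R ::= P b c
  2  $ c b P      d d b b c $  expand P ::= d T
  3  $ c b T d    d d b b c $  match d
  4  $ c b T      d b b c $    expand T ::= P b
  5  $ c b b P    d b b c $    expand P ::= d T
  6  $ c b b T d  d b b c $    match d
  7  $ c b b T    b b c $      expand T ::= λ
  8  $ c b b      b b c $      match b
Stack after step 8: $ c b (top = b).

b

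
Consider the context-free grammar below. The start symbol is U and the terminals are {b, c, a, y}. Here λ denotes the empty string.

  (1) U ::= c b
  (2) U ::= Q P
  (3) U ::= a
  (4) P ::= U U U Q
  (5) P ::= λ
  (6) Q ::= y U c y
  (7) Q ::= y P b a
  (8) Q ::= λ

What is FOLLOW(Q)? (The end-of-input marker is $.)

FIRST(Q) = {λ, y}
FIRST(U) = {λ, a, c, y}  (via Q P)
FIRST(P) = {λ, a, c, y}  (via U U U Q)
FOLLOW(U) includes $ since U is the start symbol.
FOLLOW(U): in P::=U U U Q (occurrence 1), U is followed by U U Q with FIRST {λ, a, c, y}; in P::=U U U Q (occurrence 1), the suffix after U is nullable, so FOLLOW(U) ⊇ FOLLOW(P) = {$, a, b, c, y}; in P::=U U U Q (occurrence 2), U is followed by U Q with FIRST {λ, a, c, y}; in P::=U U U Q (occurrence 2), the suffix after U is nullable, so FOLLOW(U) ⊇ FOLLOW(P) = {$, a, b, c, y}; in P::=U U U Q (occurrence 3), U is followed by Q with FIRST {λ, y}; in P::=U U U Q (occurrence 3), the suffix after U is nullable, so FOLLOW(U) ⊇ FOLLOW(P) = {$, a, b, c, y}; in Q::=y U c y, U is followed by c y with FIRST {c}. Thus FOLLOW(U) = {$, a, b, c, y}.
FOLLOW(P): in U::=Q P, the suffix after P is empty, so FOLLOW(P) ⊇ FOLLOW(U) = {$, a, b, c, y}; in Q::=y P b a, P is followed by b a with FIRST {b}. Thus FOLLOW(P) = {$, a, b, c, y}.
FOLLOW(Q): in U::=Q P, Q is followed by P with FIRST {λ, a, c, y}; in U::=Q P, the suffix after Q is nullable, so FOLLOW(Q) ⊇ FOLLOW(U) = {$, a, b, c, y}; in P::=U U U Q, the suffix after Q is empty, so FOLLOW(Q) ⊇ FOLLOW(P) = {$, a, b, c, y}. Thus FOLLOW(Q) = {$, a, b, c, y}.

{$, a, b, c, y}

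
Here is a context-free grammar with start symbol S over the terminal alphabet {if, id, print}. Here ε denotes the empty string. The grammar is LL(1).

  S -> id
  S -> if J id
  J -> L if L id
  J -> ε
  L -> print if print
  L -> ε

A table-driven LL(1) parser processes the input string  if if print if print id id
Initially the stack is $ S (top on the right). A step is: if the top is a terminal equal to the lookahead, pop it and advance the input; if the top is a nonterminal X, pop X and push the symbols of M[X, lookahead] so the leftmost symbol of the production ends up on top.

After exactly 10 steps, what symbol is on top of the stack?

id

      Stack                   Input                         Action
   1  $ S                     if if print if print id id $  expand S -> if J id
   2  $ id J if               if if print if print id id $  match if
   3  $ id J                  if print if print id id $     expand J -> L if L id
   4  $ id id L if L          if print if print id id $     expand L -> ε
   5  $ id id L if            if print if print id id $     match if
   6  $ id id L               print if print id id $        expand L -> print if print
   7  $ id id print if print  print if print id id $        match print
   8  $ id id print if        if print id id $              match if
   9  $ id id print           print id id $                 match print
  10  $ id id                 id id $                       match id
Stack after step 10: $ id (top = id).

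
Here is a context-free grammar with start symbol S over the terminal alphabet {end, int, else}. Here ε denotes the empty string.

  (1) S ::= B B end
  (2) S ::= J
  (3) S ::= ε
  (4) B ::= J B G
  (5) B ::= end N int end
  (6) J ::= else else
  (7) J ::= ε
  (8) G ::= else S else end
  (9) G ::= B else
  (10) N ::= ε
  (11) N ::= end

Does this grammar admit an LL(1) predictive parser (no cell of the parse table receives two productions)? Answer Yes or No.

No

FIRST(S) = {ε, else, end}
FIRST(B) = {else, end}
FIRST(J) = {ε, else}
FIRST(G) = {else, end}
FIRST(N) = {ε, end}
FOLLOW(S) = {$, else}
FOLLOW(B) = {else, end}
FOLLOW(J) = {$, else, end}
FOLLOW(G) = {else, end}
FOLLOW(N) = {int}
Cell M[B, end] receives both B ::= J B G and B ::= end N int end — the grammar is not LL(1).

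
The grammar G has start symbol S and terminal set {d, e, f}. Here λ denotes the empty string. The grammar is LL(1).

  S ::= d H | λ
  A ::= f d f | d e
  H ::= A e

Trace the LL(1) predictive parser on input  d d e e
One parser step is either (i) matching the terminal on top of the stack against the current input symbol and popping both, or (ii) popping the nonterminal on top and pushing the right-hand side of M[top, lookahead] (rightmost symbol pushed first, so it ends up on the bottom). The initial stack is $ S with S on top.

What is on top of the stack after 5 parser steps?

e

step 1: stack=$ S  input=d d e e $  — expand S ::= d H
step 2: stack=$ H d  input=d d e e $  — match d
step 3: stack=$ H  input=d e e $  — expand H ::= A e
step 4: stack=$ e A  input=d e e $  — expand A ::= d e
step 5: stack=$ e e d  input=d e e $  — match d
Stack after step 5: $ e e (top = e).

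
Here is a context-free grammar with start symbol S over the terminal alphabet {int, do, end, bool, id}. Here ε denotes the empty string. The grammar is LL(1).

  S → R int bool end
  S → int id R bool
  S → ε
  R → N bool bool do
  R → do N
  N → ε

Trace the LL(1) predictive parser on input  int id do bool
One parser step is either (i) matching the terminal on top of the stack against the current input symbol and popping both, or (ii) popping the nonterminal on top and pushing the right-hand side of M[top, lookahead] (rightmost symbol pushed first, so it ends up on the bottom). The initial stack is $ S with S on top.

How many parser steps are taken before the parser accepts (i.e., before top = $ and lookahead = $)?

7

     Stack            Input             Action
  1  $ S              int id do bool $  expand S → int id R bool
  2  $ bool R id int  int id do bool $  match int
  3  $ bool R id      id do bool $      match id
  4  $ bool R         do bool $         expand R → do N
  5  $ bool N do      do bool $         match do
  6  $ bool N         bool $            expand N → ε
  7  $ bool           bool $            match bool
Accept reached after 7 steps.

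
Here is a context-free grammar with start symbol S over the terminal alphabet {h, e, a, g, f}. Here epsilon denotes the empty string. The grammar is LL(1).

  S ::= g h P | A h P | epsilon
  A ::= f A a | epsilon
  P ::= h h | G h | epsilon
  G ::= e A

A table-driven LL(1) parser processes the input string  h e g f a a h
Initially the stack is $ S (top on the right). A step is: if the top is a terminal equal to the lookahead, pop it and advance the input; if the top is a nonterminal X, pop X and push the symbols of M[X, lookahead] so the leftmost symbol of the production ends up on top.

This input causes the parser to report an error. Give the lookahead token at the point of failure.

g

     Stack    Input            Action
  1  $ S      h e g f a a h $  expand S ::= A h P
  2  $ P h A  h e g f a a h $  expand A ::= epsilon
  3  $ P h    h e g f a a h $  match h
  4  $ P      e g f a a h $    expand P ::= G h
  5  $ h G    e g f a a h $    expand G ::= e A
  6  $ h A e  e g f a a h $    match e
  7  $ h A    g f a a h $      error: M[A, g] is empty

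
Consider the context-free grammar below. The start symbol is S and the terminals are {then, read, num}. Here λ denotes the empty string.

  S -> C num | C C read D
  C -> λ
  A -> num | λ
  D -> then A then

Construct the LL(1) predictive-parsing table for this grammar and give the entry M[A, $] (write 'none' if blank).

none

FIRST(C) = {λ}
FIRST(A) = {λ, num}
FIRST(D) = {then}
FIRST(S) = {num, read}  (via C num, C C read D)
FOLLOW(S) includes $ since S is the start symbol.
FOLLOW(A): in D->then A then, A is followed by then with FIRST {then}. Thus FOLLOW(A) = {then}.
For A -> num: FIRST(num) = {num}, so it goes in M[A, t] for t ∈ {num}.
For A -> λ: FIRST(λ) = {λ}, so it goes in M[A, t] for t ∈ {}; since λ ∈ FIRST, also for every t ∈ FOLLOW(A) = {then}.
None of these place a production in M[A, $].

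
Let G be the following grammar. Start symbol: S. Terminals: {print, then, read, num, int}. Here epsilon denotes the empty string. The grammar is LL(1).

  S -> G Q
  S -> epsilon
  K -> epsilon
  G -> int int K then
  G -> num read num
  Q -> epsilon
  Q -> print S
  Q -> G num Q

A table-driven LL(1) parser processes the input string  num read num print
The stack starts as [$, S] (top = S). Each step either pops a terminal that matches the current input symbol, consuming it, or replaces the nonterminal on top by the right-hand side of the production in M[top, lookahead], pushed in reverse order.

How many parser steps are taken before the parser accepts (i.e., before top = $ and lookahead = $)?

step 1: stack=$ S  input=num read num print $  — expand S -> G Q
step 2: stack=$ Q G  input=num read num print $  — expand G -> num read num
step 3: stack=$ Q num read num  input=num read num print $  — match num
step 4: stack=$ Q num read  input=read num print $  — match read
step 5: stack=$ Q num  input=num print $  — match num
step 6: stack=$ Q  input=print $  — expand Q -> print S
step 7: stack=$ S print  input=print $  — match print
step 8: stack=$ S  input=$  — expand S -> epsilon
Accept reached after 8 steps.

8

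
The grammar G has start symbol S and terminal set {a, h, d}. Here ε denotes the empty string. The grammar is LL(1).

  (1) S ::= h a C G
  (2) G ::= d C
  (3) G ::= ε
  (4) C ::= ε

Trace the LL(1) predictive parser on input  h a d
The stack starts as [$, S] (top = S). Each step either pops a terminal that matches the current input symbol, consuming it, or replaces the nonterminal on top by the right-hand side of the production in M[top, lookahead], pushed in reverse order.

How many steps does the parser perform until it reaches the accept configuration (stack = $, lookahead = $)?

step 1: stack=$ S  input=h a d $  — expand S ::= h a C G
step 2: stack=$ G C a h  input=h a d $  — match h
step 3: stack=$ G C a  input=a d $  — match a
step 4: stack=$ G C  input=d $  — expand C ::= ε
step 5: stack=$ G  input=d $  — expand G ::= d C
step 6: stack=$ C d  input=d $  — match d
step 7: stack=$ C  input=$  — expand C ::= ε
Accept reached after 7 steps.

7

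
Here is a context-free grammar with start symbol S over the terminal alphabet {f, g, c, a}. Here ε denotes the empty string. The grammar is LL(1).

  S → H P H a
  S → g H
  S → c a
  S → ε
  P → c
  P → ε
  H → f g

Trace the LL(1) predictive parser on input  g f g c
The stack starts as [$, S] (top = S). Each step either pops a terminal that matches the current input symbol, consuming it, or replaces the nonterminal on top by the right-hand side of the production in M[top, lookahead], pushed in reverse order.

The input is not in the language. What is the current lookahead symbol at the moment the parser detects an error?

step 1: stack=$ S  input=g f g c $  — expand S → g H
step 2: stack=$ H g  input=g f g c $  — match g
step 3: stack=$ H  input=f g c $  — expand H → f g
step 4: stack=$ g f  input=f g c $  — match f
step 5: stack=$ g  input=g c $  — match g
step 6: stack=$  input=c $  — error: stack empty but input remains

c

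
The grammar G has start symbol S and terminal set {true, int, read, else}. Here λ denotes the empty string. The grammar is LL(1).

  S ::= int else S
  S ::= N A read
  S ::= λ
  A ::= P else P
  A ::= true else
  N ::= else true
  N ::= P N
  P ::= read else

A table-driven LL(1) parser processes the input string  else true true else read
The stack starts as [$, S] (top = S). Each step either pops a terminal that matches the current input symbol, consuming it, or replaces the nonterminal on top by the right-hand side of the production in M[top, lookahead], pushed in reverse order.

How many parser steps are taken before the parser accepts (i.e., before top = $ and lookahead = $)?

8

step 1: stack=$ S  input=else true true else read $  — expand S ::= N A read
step 2: stack=$ read A N  input=else true true else read $  — expand N ::= else true
step 3: stack=$ read A true else  input=else true true else read $  — match else
step 4: stack=$ read A true  input=true true else read $  — match true
step 5: stack=$ read A  input=true else read $  — expand A ::= true else
step 6: stack=$ read else true  input=true else read $  — match true
step 7: stack=$ read else  input=else read $  — match else
step 8: stack=$ read  input=read $  — match read
Accept reached after 8 steps.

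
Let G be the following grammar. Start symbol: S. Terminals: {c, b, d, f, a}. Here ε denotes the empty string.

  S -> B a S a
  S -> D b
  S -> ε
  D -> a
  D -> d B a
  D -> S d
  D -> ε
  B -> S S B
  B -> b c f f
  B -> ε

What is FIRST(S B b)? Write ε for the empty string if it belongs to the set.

{a, b, d}

FIRST(S) = {ε, a, b, d}  (via B a S a, D b)
FIRST(D) = {ε, a, b, d}  (via S d)
FIRST(B) = {ε, a, b, d}  (via S S B)
FIRST(S B b): take FIRST of each symbol in turn, carrying on past any symbol whose FIRST contains ε; result {a, b, d}.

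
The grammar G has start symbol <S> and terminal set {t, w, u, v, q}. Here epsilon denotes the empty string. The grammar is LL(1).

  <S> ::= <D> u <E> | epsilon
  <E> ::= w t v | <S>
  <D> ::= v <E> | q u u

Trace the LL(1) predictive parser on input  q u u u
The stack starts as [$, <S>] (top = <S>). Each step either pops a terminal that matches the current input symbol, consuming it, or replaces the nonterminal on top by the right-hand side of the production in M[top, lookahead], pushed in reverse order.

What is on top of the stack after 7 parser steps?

<S>

     Stack          Input      Action
  1  $ <S>          q u u u $  expand <S> ::= <D> u <E>
  2  $ <E> u <D>    q u u u $  expand <D> ::= q u u
  3  $ <E> u u u q  q u u u $  match q
  4  $ <E> u u u    u u u $    match u
  5  $ <E> u u      u u $      match u
  6  $ <E> u        u $        match u
  7  $ <E>          $          expand <E> ::= <S>
Stack after step 7: $ <S> (top = <S>).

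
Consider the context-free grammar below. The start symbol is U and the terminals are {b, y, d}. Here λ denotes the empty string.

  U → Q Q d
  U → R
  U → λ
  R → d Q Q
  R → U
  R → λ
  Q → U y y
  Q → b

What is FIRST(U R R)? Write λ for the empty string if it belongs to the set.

FIRST(U): from U→Q Q d we get {b, d, y}; from U→R we get {λ, b, d, y}; from U→λ we get {λ}. So FIRST(U) = {λ, b, d, y}.
FIRST(R): from R→d Q Q we get {d}; from R→U we get {λ, b, d, y}; from R→λ we get {λ}. So FIRST(R) = {λ, b, d, y}.
FIRST(Q): from Q→U y y we get {b, d, y}; from Q→b we get {b}. So FIRST(Q) = {b, d, y}.
FIRST(U R R): take FIRST of each symbol in turn, carrying on past any symbol whose FIRST contains λ; result {λ, b, d, y}.

{λ, b, d, y}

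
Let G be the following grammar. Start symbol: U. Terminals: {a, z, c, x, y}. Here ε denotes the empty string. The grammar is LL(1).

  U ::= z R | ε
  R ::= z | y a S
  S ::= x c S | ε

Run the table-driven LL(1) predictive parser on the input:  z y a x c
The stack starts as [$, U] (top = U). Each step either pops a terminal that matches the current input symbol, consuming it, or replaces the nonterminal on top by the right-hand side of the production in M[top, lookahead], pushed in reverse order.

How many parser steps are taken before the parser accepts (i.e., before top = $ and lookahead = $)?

     Stack    Input        Action
  1  $ U      z y a x c $  expand U ::= z R
  2  $ R z    z y a x c $  match z
  3  $ R      y a x c $    expand R ::= y a S
  4  $ S a y  y a x c $    match y
  5  $ S a    a x c $      match a
  6  $ S      x c $        expand S ::= x c S
  7  $ S c x  x c $        match x
  8  $ S c    c $          match c
  9  $ S      $            expand S ::= ε
Accept reached after 9 steps.

9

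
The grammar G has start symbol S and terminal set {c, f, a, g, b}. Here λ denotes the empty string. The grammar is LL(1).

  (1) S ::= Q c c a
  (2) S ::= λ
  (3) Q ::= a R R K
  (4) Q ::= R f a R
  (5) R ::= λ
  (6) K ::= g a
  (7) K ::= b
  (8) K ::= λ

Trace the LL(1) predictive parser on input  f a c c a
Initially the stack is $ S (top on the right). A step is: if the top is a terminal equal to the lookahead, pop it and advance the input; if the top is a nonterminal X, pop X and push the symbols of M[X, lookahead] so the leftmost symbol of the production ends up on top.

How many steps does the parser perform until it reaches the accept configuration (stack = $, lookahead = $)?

step 1: stack=$ S  input=f a c c a $  — expand S ::= Q c c a
step 2: stack=$ a c c Q  input=f a c c a $  — expand Q ::= R f a R
step 3: stack=$ a c c R a f R  input=f a c c a $  — expand R ::= λ
step 4: stack=$ a c c R a f  input=f a c c a $  — match f
step 5: stack=$ a c c R a  input=a c c a $  — match a
step 6: stack=$ a c c R  input=c c a $  — expand R ::= λ
step 7: stack=$ a c c  input=c c a $  — match c
step 8: stack=$ a c  input=c a $  — match c
step 9: stack=$ a  input=a $  — match a
Accept reached after 9 steps.

9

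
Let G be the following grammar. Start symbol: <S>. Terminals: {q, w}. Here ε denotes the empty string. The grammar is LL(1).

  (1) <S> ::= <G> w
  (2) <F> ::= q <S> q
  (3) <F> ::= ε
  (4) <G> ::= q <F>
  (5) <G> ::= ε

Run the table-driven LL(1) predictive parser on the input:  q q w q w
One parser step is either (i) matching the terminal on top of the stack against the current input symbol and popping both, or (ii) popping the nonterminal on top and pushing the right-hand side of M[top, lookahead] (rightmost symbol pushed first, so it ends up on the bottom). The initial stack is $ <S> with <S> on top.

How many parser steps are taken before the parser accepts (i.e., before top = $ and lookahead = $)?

step 1: stack=$ <S>  input=q q w q w $  — expand <S> ::= <G> w
step 2: stack=$ w <G>  input=q q w q w $  — expand <G> ::= q <F>
step 3: stack=$ w <F> q  input=q q w q w $  — match q
step 4: stack=$ w <F>  input=q w q w $  — expand <F> ::= q <S> q
step 5: stack=$ w q <S> q  input=q w q w $  — match q
step 6: stack=$ w q <S>  input=w q w $  — expand <S> ::= <G> w
step 7: stack=$ w q w <G>  input=w q w $  — expand <G> ::= ε
step 8: stack=$ w q w  input=w q w $  — match w
step 9: stack=$ w q  input=q w $  — match q
step 10: stack=$ w  input=w $  — match w
Accept reached after 10 steps.

10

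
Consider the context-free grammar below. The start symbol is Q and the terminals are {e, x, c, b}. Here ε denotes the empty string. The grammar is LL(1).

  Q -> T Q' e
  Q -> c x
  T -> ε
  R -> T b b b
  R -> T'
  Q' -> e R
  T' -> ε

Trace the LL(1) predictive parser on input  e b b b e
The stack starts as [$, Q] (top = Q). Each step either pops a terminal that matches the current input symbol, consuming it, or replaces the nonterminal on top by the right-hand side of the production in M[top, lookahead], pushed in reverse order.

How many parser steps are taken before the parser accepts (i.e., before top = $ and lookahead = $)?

10

step 1: stack=$ Q  input=e b b b e $  — expand Q -> T Q' e
step 2: stack=$ e Q' T  input=e b b b e $  — expand T -> ε
step 3: stack=$ e Q'  input=e b b b e $  — expand Q' -> e R
step 4: stack=$ e R e  input=e b b b e $  — match e
step 5: stack=$ e R  input=b b b e $  — expand R -> T b b b
step 6: stack=$ e b b b T  input=b b b e $  — expand T -> ε
step 7: stack=$ e b b b  input=b b b e $  — match b
step 8: stack=$ e b b  input=b b e $  — match b
step 9: stack=$ e b  input=b e $  — match b
step 10: stack=$ e  input=e $  — match e
Accept reached after 10 steps.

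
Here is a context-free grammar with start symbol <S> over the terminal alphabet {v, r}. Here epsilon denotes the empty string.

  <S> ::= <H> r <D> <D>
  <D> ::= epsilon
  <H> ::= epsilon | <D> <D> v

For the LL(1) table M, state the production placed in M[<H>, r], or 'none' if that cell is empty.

<H> ::= epsilon

FIRST(<D>): from <D>::=epsilon we get {epsilon}. So FIRST(<D>) = {epsilon}.
FIRST(<H>): from <H>::=epsilon we get {epsilon}; from <H>::=<D> <D> v we get {v}. So FIRST(<H>) = {epsilon, v}.
FIRST(<S>): from <S>::=<H> r <D> <D> we get {r, v}. So FIRST(<S>) = {r, v}.
FOLLOW(<S>) includes $ since <S> is the start symbol.
FOLLOW(<H>): in <S>::=<H> r <D> <D>, <H> is followed by r <D> <D> with FIRST {r}. Thus FOLLOW(<H>) = {r}.
For <H> ::= epsilon: FIRST(epsilon) = {epsilon}, so it goes in M[<H>, t] for t ∈ {}; since epsilon ∈ FIRST, also for every t ∈ FOLLOW(<H>) = {r}.
For <H> ::= <D> <D> v: FIRST(<D> <D> v) = {v}, so it goes in M[<H>, t] for t ∈ {v}.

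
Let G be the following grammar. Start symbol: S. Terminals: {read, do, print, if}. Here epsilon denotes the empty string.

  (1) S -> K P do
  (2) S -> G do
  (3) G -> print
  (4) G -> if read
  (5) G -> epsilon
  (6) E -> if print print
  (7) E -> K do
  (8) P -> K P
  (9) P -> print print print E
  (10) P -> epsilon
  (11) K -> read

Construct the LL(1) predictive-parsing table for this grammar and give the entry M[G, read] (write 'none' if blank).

FIRST(G) = {epsilon, if, print}
FIRST(K) = {read}
FIRST(S) = {do, if, print, read}  (via K P do, G do)
FIRST(E) = {if, read}  (via K do)
FIRST(P) = {epsilon, print, read}  (via K P)
FOLLOW(S) includes $ since S is the start symbol.
FOLLOW(G): in S->G do, G is followed by do with FIRST {do}. Thus FOLLOW(G) = {do}.
For G -> print: FIRST(print) = {print}, so it goes in M[G, t] for t ∈ {print}.
For G -> if read: FIRST(if read) = {if}, so it goes in M[G, t] for t ∈ {if}.
For G -> epsilon: FIRST(epsilon) = {epsilon}, so it goes in M[G, t] for t ∈ {}; since epsilon ∈ FIRST, also for every t ∈ FOLLOW(G) = {do}.
None of these place a production in M[G, read].

none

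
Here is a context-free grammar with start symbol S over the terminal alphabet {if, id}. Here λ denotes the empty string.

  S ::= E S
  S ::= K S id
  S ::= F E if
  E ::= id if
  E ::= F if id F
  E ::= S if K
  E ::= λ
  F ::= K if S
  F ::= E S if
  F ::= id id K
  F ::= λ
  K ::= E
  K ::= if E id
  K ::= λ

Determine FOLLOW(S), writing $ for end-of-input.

{$, id, if}

FIRST(S) = {id, if}  (via E S, K S id, F E if)
FIRST(E) = {λ, id, if}  (via F if id F, S if K)
FIRST(K) = {λ, id, if}  (via E)
FIRST(F) = {λ, id, if}  (via K if S, E S if)
FOLLOW(S) includes $ since S is the start symbol.
FOLLOW(S): in S::=E S, the suffix after S is empty (adds nothing new); in S::=K S id, S is followed by id with FIRST {id}; in E::=S if K, S is followed by if K with FIRST {if}; in F::=K if S, the suffix after S is empty, so FOLLOW(S) ⊇ FOLLOW(F) = {id, if}; in F::=E S if, S is followed by if with FIRST {if}. Thus FOLLOW(S) = {$, id, if}.
FOLLOW(E): in S::=E S, E is followed by S with FIRST {id, if}; in S::=F E if, E is followed by if with FIRST {if}; in F::=E S if, E is followed by S if with FIRST {id, if}; in K::=E, the suffix after E is empty, so FOLLOW(E) ⊇ FOLLOW(K) = {id, if}; in K::=if E id, E is followed by id with FIRST {id}. Thus FOLLOW(E) = {id, if}.
FOLLOW(F): in S::=F E if, F is followed by E if with FIRST {id, if}; in E::=F if id F (occurrence 1), F is followed by if id F with FIRST {if}; in E::=F if id F (occurrence 2), the suffix after F is empty, so FOLLOW(F) ⊇ FOLLOW(E) = {id, if}. Thus FOLLOW(F) = {id, if}.
FOLLOW(K): in S::=K S id, K is followed by S id with FIRST {id, if}; in E::=S if K, the suffix after K is empty, so FOLLOW(K) ⊇ FOLLOW(E) = {id, if}; in F::=K if S, K is followed by if S with FIRST {if}; in F::=id id K, the suffix after K is empty, so FOLLOW(K) ⊇ FOLLOW(F) = {id, if}. Thus FOLLOW(K) = {id, if}.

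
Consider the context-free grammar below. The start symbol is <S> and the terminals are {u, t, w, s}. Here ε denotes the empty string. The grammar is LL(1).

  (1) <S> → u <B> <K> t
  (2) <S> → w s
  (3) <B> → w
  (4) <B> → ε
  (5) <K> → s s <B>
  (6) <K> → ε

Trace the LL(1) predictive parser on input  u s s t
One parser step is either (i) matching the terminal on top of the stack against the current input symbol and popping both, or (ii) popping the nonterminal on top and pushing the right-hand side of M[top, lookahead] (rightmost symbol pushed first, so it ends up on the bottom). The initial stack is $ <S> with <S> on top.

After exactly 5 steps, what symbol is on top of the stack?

     Stack          Input      Action
  1  $ <S>          u s s t $  expand <S> → u <B> <K> t
  2  $ t <K> <B> u  u s s t $  match u
  3  $ t <K> <B>    s s t $    expand <B> → ε
  4  $ t <K>        s s t $    expand <K> → s s <B>
  5  $ t <B> s s    s s t $    match s
Stack after step 5: $ t <B> s (top = s).

s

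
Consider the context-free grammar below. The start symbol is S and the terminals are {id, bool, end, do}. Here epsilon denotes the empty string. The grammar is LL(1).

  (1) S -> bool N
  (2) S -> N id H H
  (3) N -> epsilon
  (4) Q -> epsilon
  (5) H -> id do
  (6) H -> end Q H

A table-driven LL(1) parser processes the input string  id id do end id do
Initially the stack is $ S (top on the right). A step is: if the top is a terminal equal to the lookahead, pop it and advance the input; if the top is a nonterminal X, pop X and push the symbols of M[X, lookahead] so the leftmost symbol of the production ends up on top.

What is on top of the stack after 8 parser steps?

     Stack       Input                 Action
  1  $ S         id id do end id do $  expand S -> N id H H
  2  $ H H id N  id id do end id do $  expand N -> epsilon
  3  $ H H id    id id do end id do $  match id
  4  $ H H       id do end id do $     expand H -> id do
  5  $ H do id   id do end id do $     match id
  6  $ H do      do end id do $        match do
  7  $ H         end id do $           expand H -> end Q H
  8  $ H Q end   end id do $           match end
Stack after step 8: $ H Q (top = Q).

Q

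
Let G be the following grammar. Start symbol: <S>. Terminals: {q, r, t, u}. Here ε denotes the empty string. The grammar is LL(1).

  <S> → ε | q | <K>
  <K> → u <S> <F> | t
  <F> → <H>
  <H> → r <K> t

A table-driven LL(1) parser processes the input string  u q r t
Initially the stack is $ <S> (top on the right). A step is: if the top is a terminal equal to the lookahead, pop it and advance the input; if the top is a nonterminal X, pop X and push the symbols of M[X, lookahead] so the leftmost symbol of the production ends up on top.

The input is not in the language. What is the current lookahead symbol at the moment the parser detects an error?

      Stack        Input      Action
   1  $ <S>        u q r t $  expand <S> → <K>
   2  $ <K>        u q r t $  expand <K> → u <S> <F>
   3  $ <F> <S> u  u q r t $  match u
   4  $ <F> <S>    q r t $    expand <S> → q
   5  $ <F> q      q r t $    match q
   6  $ <F>        r t $      expand <F> → <H>
   7  $ <H>        r t $      expand <H> → r <K> t
   8  $ t <K> r    r t $      match r
   9  $ t <K>      t $        expand <K> → t
  10  $ t t        t $        match t
  11  $ t          $          error: top is terminal t but lookahead is $

$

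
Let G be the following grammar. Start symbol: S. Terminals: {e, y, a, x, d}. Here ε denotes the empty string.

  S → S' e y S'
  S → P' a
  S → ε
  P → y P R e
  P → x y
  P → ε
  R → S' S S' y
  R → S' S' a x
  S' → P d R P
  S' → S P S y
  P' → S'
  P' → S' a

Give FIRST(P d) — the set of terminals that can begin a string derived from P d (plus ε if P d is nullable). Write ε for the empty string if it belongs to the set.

FIRST(P) = {ε, x, y}
FIRST(S) = {ε, d, x, y}  (via S' e y S', P' a)
FIRST(S') = {d, x, y}  (via P d R P, S P S y)
FIRST(R) = {d, x, y}  (via S' S S' y, S' S' a x)
FIRST(P') = {d, x, y}  (via S', S' a)
FIRST(P d): take FIRST of each symbol in turn, carrying on past any symbol whose FIRST contains ε; result {d, x, y}.

{d, x, y}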